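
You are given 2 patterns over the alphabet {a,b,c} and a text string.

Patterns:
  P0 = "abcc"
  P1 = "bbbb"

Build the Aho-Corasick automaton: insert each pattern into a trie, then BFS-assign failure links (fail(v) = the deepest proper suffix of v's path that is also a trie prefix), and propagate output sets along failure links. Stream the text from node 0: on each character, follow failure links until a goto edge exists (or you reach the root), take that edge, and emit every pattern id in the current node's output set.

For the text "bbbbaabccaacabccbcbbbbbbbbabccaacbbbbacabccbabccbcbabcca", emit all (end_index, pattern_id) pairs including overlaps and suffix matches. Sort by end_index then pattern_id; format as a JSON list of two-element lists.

Construct AC machine:
Trie (insert patterns):
  0='ε' goto a→1 b→5
  1='a' goto b→2
  2='ab' goto c→3
  3='abc' goto c→4
  4='abcc' goto ·  [P0 ends]
  5='b' goto b→6
  6='bb' goto b→7
  7='bbb' goto b→8
  8='bbbb' goto ·  [P1 ends]

Failure links (BFS by depth):
  n1('a'): parent n0 fail=0; on 'a' 0 → fail=0;  out ∅∪∅=∅
  n5('b'): parent n0 fail=0; on 'b' 0 → fail=0;  out ∅∪∅=∅
  n2('ab'): parent n1 fail=0; on 'b' 0 → fail=5;  out ∅∪∅=∅
  n6('bb'): parent n5 fail=0; on 'b' 0 → fail=5;  out ∅∪∅=∅
  n3('abc'): parent n2 fail=5; on 'c' 5→0 → fail=0;  out ∅∪∅=∅
  n7('bbb'): parent n6 fail=5; on 'b' 5 → fail=6;  out ∅∪∅=∅
  n4('abcc'): parent n3 fail=0; on 'c' 0 → fail=0;  out {0}∪∅={0}
  n8('bbbb'): parent n7 fail=6; on 'b' 6 → fail=7;  out {1}∪∅={1}

Scan:
i=0 'b': node 0→5
i=1 'b': node 5→6
i=2 'b': node 6→7
i=3 'b': node 7→8  → match P1@[0:3]
i=4 'a': node 8→1 (via fail)
i=5 'a': node 1→1 (via fail)
i=6 'b': node 1→2
i=7 'c': node 2→3
i=8 'c': node 3→4  → match P0@[5:8]
i=9 'a': node 4→1 (via fail)
i=10 'a': node 1→1 (via fail)
i=11 'c': node 1→0 (via fail)
i=12 'a': node 0→1
i=13 'b': node 1→2
i=14 'c': node 2→3
i=15 'c': node 3→4  → match P0@[12:15]
i=16 'b': node 4→5 (via fail)
i=17 'c': node 5→0 (via fail)
i=18 'b': node 0→5
i=19 'b': node 5→6
i=20 'b': node 6→7
i=21 'b': node 7→8  → match P1@[18:21]
i=22 'b': node 8→8 (via fail)  → match P1@[19:22]
i=23 'b': node 8→8 (via fail)  → match P1@[20:23]
i=24 'b': node 8→8 (via fail)  → match P1@[21:24]
i=25 'b': node 8→8 (via fail)  → match P1@[22:25]
i=26 'a': node 8→1 (via fail)
i=27 'b': node 1→2
i=28 'c': node 2→3
i=29 'c': node 3→4  → match P0@[26:29]
i=30 'a': node 4→1 (via fail)
i=31 'a': node 1→1 (via fail)
i=32 'c': node 1→0 (via fail)
i=33 'b': node 0→5
i=34 'b': node 5→6
i=35 'b': node 6→7
i=36 'b': node 7→8  → match P1@[33:36]
i=37 'a': node 8→1 (via fail)
i=38 'c': node 1→0 (via fail)
i=39 'a': node 0→1
i=40 'b': node 1→2
i=41 'c': node 2→3
i=42 'c': node 3→4  → match P0@[39:42]
i=43 'b': node 4→5 (via fail)
i=44 'a': node 5→1 (via fail)
i=45 'b': node 1→2
i=46 'c': node 2→3
i=47 'c': node 3→4  → match P0@[44:47]
i=48 'b': node 4→5 (via fail)
i=49 'c': node 5→0 (via fail)
i=50 'b': node 0→5
i=51 'a': node 5→1 (via fail)
i=52 'b': node 1→2
i=53 'c': node 2→3
i=54 'c': node 3→4  → match P0@[51:54]
i=55 'a': node 4→1 (via fail)

All matches (sorted): [[3,1],[8,0],[15,0],[21,1],[22,1],[23,1],[24,1],[25,1],[29,0],[36,1],[42,0],[47,0],[54,0]]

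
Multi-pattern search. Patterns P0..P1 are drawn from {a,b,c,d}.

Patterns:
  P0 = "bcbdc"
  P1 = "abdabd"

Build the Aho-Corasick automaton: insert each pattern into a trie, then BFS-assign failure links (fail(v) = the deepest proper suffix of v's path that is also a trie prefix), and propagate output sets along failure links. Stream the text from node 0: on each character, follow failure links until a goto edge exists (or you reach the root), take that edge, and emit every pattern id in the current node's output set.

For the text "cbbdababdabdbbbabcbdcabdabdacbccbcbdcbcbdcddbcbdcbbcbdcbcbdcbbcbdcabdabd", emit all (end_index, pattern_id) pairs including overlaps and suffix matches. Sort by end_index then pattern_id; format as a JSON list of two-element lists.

Build automaton:
Trie (insert patterns):
  0='ε' goto a→6 b→1
  1='b' goto c→2
  2='bc' goto b→3
  3='bcb' goto d→4
  4='bcbd' goto c→5
  5='bcbdc' goto ·  ←P0
  6='a' goto b→7
  7='ab' goto d→8
  8='abd' goto a→9
  9='abda' goto b→10
  10='abdab' goto d→11
  11='abdabd' goto ·  ←P1

Failure links (BFS by depth):
  fail(1) 'b': from fail(0)=0 chase 'b': 0 ⇒ 0;  out=∅∪out(0)=∅
  fail(6) 'a': from fail(0)=0 chase 'a': 0 ⇒ 0;  out=∅∪out(0)=∅
  fail(2) 'bc': from fail(1)=0 chase 'c': 0 ⇒ 0;  out=∅∪out(0)=∅
  fail(7) 'ab': from fail(6)=0 chase 'b': 0 ⇒ 1;  out=∅∪out(1)=∅
  fail(3) 'bcb': from fail(2)=0 chase 'b': 0 ⇒ 1;  out=∅∪out(1)=∅
  fail(8) 'abd': from fail(7)=1 chase 'd': 1→0 ⇒ 0;  out=∅∪out(0)=∅
  fail(4) 'bcbd': from fail(3)=1 chase 'd': 1→0 ⇒ 0;  out=∅∪out(0)=∅
  fail(9) 'abda': from fail(8)=0 chase 'a': 0 ⇒ 6;  out=∅∪out(6)=∅
  fail(5) 'bcbdc': from fail(4)=0 chase 'c': 0 ⇒ 0;  out={0}∪out(0)={0}
  fail(10) 'abdab': from fail(9)=6 chase 'b': 6 ⇒ 7;  out=∅∪out(7)=∅
  fail(11) 'abdabd': from fail(10)=7 chase 'd': 7 ⇒ 8;  out={1}∪out(8)={1}

Scan:
[0] read 'c'  n0⇒n0
[1] read 'b'  n0⇒n1
[2] read 'b'  n1⇒n1 (via fail)
[3] read 'd'  n1⇒n0 (via fail)
[4] read 'a'  n0⇒n6
[5] read 'b'  n6⇒n7
[6] read 'a'  n7⇒n6 (via fail)
[7] read 'b'  n6⇒n7
[8] read 'd'  n7⇒n8
[9] read 'a'  n8⇒n9
[10] read 'b'  n9⇒n10
[11] read 'd'  n10⇒n11  emit P1@[6:11]
[12] read 'b'  n11⇒n1 (via fail)
[13] read 'b'  n1⇒n1 (via fail)
[14] read 'b'  n1⇒n1 (via fail)
[15] read 'a'  n1⇒n6 (via fail)
[16] read 'b'  n6⇒n7
[17] read 'c'  n7⇒n2 (via fail)
[18] read 'b'  n2⇒n3
[19] read 'd'  n3⇒n4
[20] read 'c'  n4⇒n5  emit P0@[16:20]
[21] read 'a'  n5⇒n6 (via fail)
[22] read 'b'  n6⇒n7
[23] read 'd'  n7⇒n8
[24] read 'a'  n8⇒n9
[25] read 'b'  n9⇒n10
[26] read 'd'  n10⇒n11  emit P1@[21:26]
[27] read 'a'  n11⇒n9 (via fail)
[28] read 'c'  n9⇒n0 (via fail)
[29] read 'b'  n0⇒n1
[30] read 'c'  n1⇒n2
[31] read 'c'  n2⇒n0 (via fail)
[32] read 'b'  n0⇒n1
[33] read 'c'  n1⇒n2
[34] read 'b'  n2⇒n3
[35] read 'd'  n3⇒n4
[36] read 'c'  n4⇒n5  emit P0@[32:36]
[37] read 'b'  n5⇒n1 (via fail)
[38] read 'c'  n1⇒n2
[39] read 'b'  n2⇒n3
[40] read 'd'  n3⇒n4
[41] read 'c'  n4⇒n5  emit P0@[37:41]
[42] read 'd'  n5⇒n0 (via fail)
[43] read 'd'  n0⇒n0
[44] read 'b'  n0⇒n1
[45] read 'c'  n1⇒n2
[46] read 'b'  n2⇒n3
[47] read 'd'  n3⇒n4
[48] read 'c'  n4⇒n5  emit P0@[44:48]
[49] read 'b'  n5⇒n1 (via fail)
[50] read 'b'  n1⇒n1 (via fail)
[51] read 'c'  n1⇒n2
[52] read 'b'  n2⇒n3
[53] read 'd'  n3⇒n4
[54] read 'c'  n4⇒n5  emit P0@[50:54]
[55] read 'b'  n5⇒n1 (via fail)
[56] read 'c'  n1⇒n2
[57] read 'b'  n2⇒n3
[58] read 'd'  n3⇒n4
[59] read 'c'  n4⇒n5  emit P0@[55:59]
[60] read 'b'  n5⇒n1 (via fail)
[61] read 'b'  n1⇒n1 (via fail)
[62] read 'c'  n1⇒n2
[63] read 'b'  n2⇒n3
[64] read 'd'  n3⇒n4
[65] read 'c'  n4⇒n5  emit P0@[61:65]
[66] read 'a'  n5⇒n6 (via fail)
[67] read 'b'  n6⇒n7
[68] read 'd'  n7⇒n8
[69] read 'a'  n8⇒n9
[70] read 'b'  n9⇒n10
[71] read 'd'  n10⇒n11  emit P1@[66:71]

Matches: [[11,1],[20,0],[26,1],[36,0],[41,0],[48,0],[54,0],[59,0],[65,0],[71,1]]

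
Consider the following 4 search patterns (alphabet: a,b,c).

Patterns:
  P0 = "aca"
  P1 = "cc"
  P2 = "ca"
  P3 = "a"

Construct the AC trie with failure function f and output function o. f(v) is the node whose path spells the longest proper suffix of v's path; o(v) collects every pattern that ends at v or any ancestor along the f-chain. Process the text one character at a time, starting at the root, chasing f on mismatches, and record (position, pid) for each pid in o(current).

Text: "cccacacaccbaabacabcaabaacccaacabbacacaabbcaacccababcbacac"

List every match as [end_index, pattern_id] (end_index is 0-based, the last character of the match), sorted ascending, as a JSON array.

Construct AC machine:
Trie (insert patterns):
  n0 'ε': a→1 c→4
  n1 'a': c→2  ←P3
  n2 'ac': a→3
  n3 'aca': ·  ←P0
  n4 'c': a→6 c→5
  n5 'cc': ·  ←P1
  n6 'ca': ·  ←P2

Failure links (BFS by depth):
  fail(1) 'a': from fail(0)=0 chase 'a': 0 ⇒ 0;  out={3}∪out(0)={3}
  fail(4) 'c': from fail(0)=0 chase 'c': 0 ⇒ 0;  out=∅∪out(0)=∅
  fail(2) 'ac': from fail(1)=0 chase 'c': 0 ⇒ 4;  out=∅∪out(4)=∅
  fail(5) 'cc': from fail(4)=0 chase 'c': 0 ⇒ 4;  out={1}∪out(4)={1}
  fail(6) 'ca': from fail(4)=0 chase 'a': 0 ⇒ 1;  out={2}∪out(1)={2,3}
  fail(3) 'aca': from fail(2)=4 chase 'a': 4 ⇒ 6;  out={0}∪out(6)={0,2,3}

Run:
pos 0 'c': at 4
pos 1 'c': at 5  ** P1@[0:1]
pos 2 'c': at 5 (fail-walked)  ** P1@[1:2]
pos 3 'a': at 6 (fail-walked)  ** P2@[2:3],P3@[3:3]
pos 4 'c': at 2 (fail-walked)
pos 5 'a': at 3  ** P0@[3:5],P2@[4:5],P3@[5:5]
pos 6 'c': at 2 (fail-walked)
pos 7 'a': at 3  ** P0@[5:7],P2@[6:7],P3@[7:7]
pos 8 'c': at 2 (fail-walked)
pos 9 'c': at 5 (fail-walked)  ** P1@[8:9]
pos 10 'b': at 0 (fail-walked)
pos 11 'a': at 1  ** P3@[11:11]
pos 12 'a': at 1 (fail-walked)  ** P3@[12:12]
pos 13 'b': at 0 (fail-walked)
pos 14 'a': at 1  ** P3@[14:14]
pos 15 'c': at 2
pos 16 'a': at 3  ** P0@[14:16],P2@[15:16],P3@[16:16]
pos 17 'b': at 0 (fail-walked)
pos 18 'c': at 4
pos 19 'a': at 6  ** P2@[18:19],P3@[19:19]
pos 20 'a': at 1 (fail-walked)  ** P3@[20:20]
pos 21 'b': at 0 (fail-walked)
pos 22 'a': at 1  ** P3@[22:22]
pos 23 'a': at 1 (fail-walked)  ** P3@[23:23]
pos 24 'c': at 2
pos 25 'c': at 5 (fail-walked)  ** P1@[24:25]
pos 26 'c': at 5 (fail-walked)  ** P1@[25:26]
pos 27 'a': at 6 (fail-walked)  ** P2@[26:27],P3@[27:27]
pos 28 'a': at 1 (fail-walked)  ** P3@[28:28]
pos 29 'c': at 2
pos 30 'a': at 3  ** P0@[28:30],P2@[29:30],P3@[30:30]
pos 31 'b': at 0 (fail-walked)
pos 32 'b': at 0
pos 33 'a': at 1  ** P3@[33:33]
pos 34 'c': at 2
pos 35 'a': at 3  ** P0@[33:35],P2@[34:35],P3@[35:35]
pos 36 'c': at 2 (fail-walked)
pos 37 'a': at 3  ** P0@[35:37],P2@[36:37],P3@[37:37]
pos 38 'a': at 1 (fail-walked)  ** P3@[38:38]
pos 39 'b': at 0 (fail-walked)
pos 40 'b': at 0
pos 41 'c': at 4
pos 42 'a': at 6  ** P2@[41:42],P3@[42:42]
pos 43 'a': at 1 (fail-walked)  ** P3@[43:43]
pos 44 'c': at 2
pos 45 'c': at 5 (fail-walked)  ** P1@[44:45]
pos 46 'c': at 5 (fail-walked)  ** P1@[45:46]
pos 47 'a': at 6 (fail-walked)  ** P2@[46:47],P3@[47:47]
pos 48 'b': at 0 (fail-walked)
pos 49 'a': at 1  ** P3@[49:49]
pos 50 'b': at 0 (fail-walked)
pos 51 'c': at 4
pos 52 'b': at 0 (fail-walked)
pos 53 'a': at 1  ** P3@[53:53]
pos 54 'c': at 2
pos 55 'a': at 3  ** P0@[53:55],P2@[54:55],P3@[55:55]
pos 56 'c': at 2 (fail-walked)

Matches: [[1,1],[2,1],[3,2],[3,3],[5,0],[5,2],[5,3],[7,0],[7,2],[7,3],[9,1],[11,3],[12,3],[14,3],[16,0],[16,2],[16,3],[19,2],[19,3],[20,3],[22,3],[23,3],[25,1],[26,1],[27,2],[27,3],[28,3],[30,0],[30,2],[30,3],[33,3],[35,0],[35,2],[35,3],[37,0],[37,2],[37,3],[38,3],[42,2],[42,3],[43,3],[45,1],[46,1],[47,2],[47,3],[49,3],[53,3],[55,0],[55,2],[55,3]]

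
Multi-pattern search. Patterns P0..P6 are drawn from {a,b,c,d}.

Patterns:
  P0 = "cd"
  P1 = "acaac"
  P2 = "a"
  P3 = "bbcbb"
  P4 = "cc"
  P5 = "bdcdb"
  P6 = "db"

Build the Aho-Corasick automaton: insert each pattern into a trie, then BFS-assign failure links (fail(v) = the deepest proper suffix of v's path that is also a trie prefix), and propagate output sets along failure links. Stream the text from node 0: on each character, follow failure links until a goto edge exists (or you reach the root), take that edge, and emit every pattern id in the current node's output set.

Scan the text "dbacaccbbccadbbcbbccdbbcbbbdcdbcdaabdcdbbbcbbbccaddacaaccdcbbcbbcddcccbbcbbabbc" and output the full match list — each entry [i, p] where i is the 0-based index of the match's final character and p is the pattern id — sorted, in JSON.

Construct AC machine:
Trie nodes:
  0='ε' goto a→3 b→8 c→1 d→18
  1='c' goto c→13 d→2
  2='cd' goto ·  [P0 ends]
  3='a' goto c→4  [P2 ends]
  4='ac' goto a→5
  5='aca' goto a→6
  6='acaa' goto c→7
  7='acaac' goto ·  [P1 ends]
  8='b' goto b→9 d→14
  9='bb' goto c→10
  10='bbc' goto b→11
  11='bbcb' goto b→12
  12='bbcbb' goto ·  [P3 ends]
  13='cc' goto ·  [P4 ends]
  14='bd' goto c→15
  15='bdc' goto d→16
  16='bdcd' goto b→17
  17='bdcdb' goto ·  [P5 ends]
  18='d' goto b→19
  19='db' goto ·  [P6 ends]

BFS fail/out derivation:
  fail(1) 'c': from fail(0)=0 chase 'c': 0 ⇒ 0;  out=∅∪out(0)=∅
  fail(3) 'a': from fail(0)=0 chase 'a': 0 ⇒ 0;  out={2}∪out(0)={2}
  fail(8) 'b': from fail(0)=0 chase 'b': 0 ⇒ 0;  out=∅∪out(0)=∅
  fail(18) 'd': from fail(0)=0 chase 'd': 0 ⇒ 0;  out=∅∪out(0)=∅
  fail(2) 'cd': from fail(1)=0 chase 'd': 0 ⇒ 18;  out={0}∪out(18)={0}
  fail(4) 'ac': from fail(3)=0 chase 'c': 0 ⇒ 1;  out=∅∪out(1)=∅
  fail(9) 'bb': from fail(8)=0 chase 'b': 0 ⇒ 8;  out=∅∪out(8)=∅
  fail(13) 'cc': from fail(1)=0 chase 'c': 0 ⇒ 1;  out={4}∪out(1)={4}
  fail(14) 'bd': from fail(8)=0 chase 'd': 0 ⇒ 18;  out=∅∪out(18)=∅
  fail(19) 'db': from fail(18)=0 chase 'b': 0 ⇒ 8;  out={6}∪out(8)={6}
  fail(5) 'aca': from fail(4)=1 chase 'a': 1→0 ⇒ 3;  out=∅∪out(3)={2}
  fail(10) 'bbc': from fail(9)=8 chase 'c': 8→0 ⇒ 1;  out=∅∪out(1)=∅
  fail(15) 'bdc': from fail(14)=18 chase 'c': 18→0 ⇒ 1;  out=∅∪out(1)=∅
  fail(6) 'acaa': from fail(5)=3 chase 'a': 3→0 ⇒ 3;  out=∅∪out(3)={2}
  fail(11) 'bbcb': from fail(10)=1 chase 'b': 1→0 ⇒ 8;  out=∅∪out(8)=∅
  fail(16) 'bdcd': from fail(15)=1 chase 'd': 1 ⇒ 2;  out=∅∪out(2)={0}
  fail(7) 'acaac': from fail(6)=3 chase 'c': 3 ⇒ 4;  out={1}∪out(4)={1}
  fail(12) 'bbcbb': from fail(11)=8 chase 'b': 8 ⇒ 9;  out={3}∪out(9)={3}
  fail(17) 'bdcdb': from fail(16)=2 chase 'b': 2→18 ⇒ 19;  out={5}∪out(19)={5,6}

Scan:
pos 0 'd': at 18
pos 1 'b': at 19  → match P6@[0:1]
pos 2 'a': at 3 ·f  → match P2@[2:2]
pos 3 'c': at 4
pos 4 'a': at 5  → match P2@[4:4]
pos 5 'c': at 4 ·f
pos 6 'c': at 13 ·f  → match P4@[5:6]
pos 7 'b': at 8 ·f
pos 8 'b': at 9
pos 9 'c': at 10
pos 10 'c': at 13 ·f  → match P4@[9:10]
pos 11 'a': at 3 ·f  → match P2@[11:11]
pos 12 'd': at 18 ·f
pos 13 'b': at 19  → match P6@[12:13]
pos 14 'b': at 9 ·f
pos 15 'c': at 10
pos 16 'b': at 11
pos 17 'b': at 12  → match P3@[13:17]
pos 18 'c': at 10 ·f
pos 19 'c': at 13 ·f  → match P4@[18:19]
pos 20 'd': at 2 ·f  → match P0@[19:20]
pos 21 'b': at 19 ·f  → match P6@[20:21]
pos 22 'b': at 9 ·f
pos 23 'c': at 10
pos 24 'b': at 11
pos 25 'b': at 12  → match P3@[21:25]
pos 26 'b': at 9 ·f
pos 27 'd': at 14 ·f
pos 28 'c': at 15
pos 29 'd': at 16  → match P0@[28:29]
pos 30 'b': at 17  → match P5@[26:30],P6@[29:30]
pos 31 'c': at 1 ·f
pos 32 'd': at 2  → match P0@[31:32]
pos 33 'a': at 3 ·f  → match P2@[33:33]
pos 34 'a': at 3 ·f  → match P2@[34:34]
pos 35 'b': at 8 ·f
pos 36 'd': at 14
pos 37 'c': at 15
pos 38 'd': at 16  → match P0@[37:38]
pos 39 'b': at 17  → match P5@[35:39],P6@[38:39]
pos 40 'b': at 9 ·f
pos 41 'b': at 9 ·f
pos 42 'c': at 10
pos 43 'b': at 11
pos 44 'b': at 12  → match P3@[40:44]
pos 45 'b': at 9 ·f
pos 46 'c': at 10
pos 47 'c': at 13 ·f  → match P4@[46:47]
pos 48 'a': at 3 ·f  → match P2@[48:48]
pos 49 'd': at 18 ·f
pos 50 'd': at 18 ·f
pos 51 'a': at 3 ·f  → match P2@[51:51]
pos 52 'c': at 4
pos 53 'a': at 5  → match P2@[53:53]
pos 54 'a': at 6  → match P2@[54:54]
pos 55 'c': at 7  → match P1@[51:55]
pos 56 'c': at 13 ·f  → match P4@[55:56]
pos 57 'd': at 2 ·f  → match P0@[56:57]
pos 58 'c': at 1 ·f
pos 59 'b': at 8 ·f
pos 60 'b': at 9
pos 61 'c': at 10
pos 62 'b': at 11
pos 63 'b': at 12  → match P3@[59:63]
pos 64 'c': at 10 ·f
pos 65 'd': at 2 ·f  → match P0@[64:65]
pos 66 'd': at 18 ·f
pos 67 'c': at 1 ·f
pos 68 'c': at 13  → match P4@[67:68]
pos 69 'c': at 13 ·f  → match P4@[68:69]
pos 70 'b': at 8 ·f
pos 71 'b': at 9
pos 72 'c': at 10
pos 73 'b': at 11
pos 74 'b': at 12  → match P3@[70:74]
pos 75 'a': at 3 ·f  → match P2@[75:75]
pos 76 'b': at 8 ·f
pos 77 'b': at 9
pos 78 'c': at 10

All matches (sorted): [[1,6],[2,2],[4,2],[6,4],[10,4],[11,2],[13,6],[17,3],[19,4],[20,0],[21,6],[25,3],[29,0],[30,5],[30,6],[32,0],[33,2],[34,2],[38,0],[39,5],[39,6],[44,3],[47,4],[48,2],[51,2],[53,2],[54,2],[55,1],[56,4],[57,0],[63,3],[65,0],[68,4],[69,4],[74,3],[75,2]]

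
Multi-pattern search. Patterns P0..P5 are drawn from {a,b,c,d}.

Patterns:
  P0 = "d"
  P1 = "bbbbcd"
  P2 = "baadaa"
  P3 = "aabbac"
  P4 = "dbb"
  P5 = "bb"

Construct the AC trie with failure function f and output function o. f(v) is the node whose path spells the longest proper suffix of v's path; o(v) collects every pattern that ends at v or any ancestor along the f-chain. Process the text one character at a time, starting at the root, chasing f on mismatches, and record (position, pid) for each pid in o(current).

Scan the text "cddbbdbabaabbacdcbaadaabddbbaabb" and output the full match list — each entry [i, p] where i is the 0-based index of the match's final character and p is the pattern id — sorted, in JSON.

Build:
Trie (insert patterns):
  n0 'ε': a→13 b→2 d→1
  n1 'd': b→19  ←P0
  n2 'b': a→8 b→3
  n3 'bb': b→4  ←P5
  n4 'bbb': b→5
  n5 'bbbb': c→6
  n6 'bbbbc': d→7
  n7 'bbbbcd': ·  ←P1
  n8 'ba': a→9
  n9 'baa': d→10
  n10 'baad': a→11
  n11 'baada': a→12
  n12 'baadaa': ·  ←P2
  n13 'a': a→14
  n14 'aa': b→15
  n15 'aab': b→16
  n16 'aabb': a→17
  n17 'aabba': c→18
  n18 'aabbac': ·  ←P3
  n19 'db': b→20
  n20 'dbb': ·  ←P4

Failure links (BFS by depth):
  fail(1) 'd': from fail(0)=0 chase 'd': 0 ⇒ 0;  out={0}∪out(0)={0}
  fail(2) 'b': from fail(0)=0 chase 'b': 0 ⇒ 0;  out=∅∪out(0)=∅
  fail(13) 'a': from fail(0)=0 chase 'a': 0 ⇒ 0;  out=∅∪out(0)=∅
  fail(3) 'bb': from fail(2)=0 chase 'b': 0 ⇒ 2;  out={5}∪out(2)={5}
  fail(8) 'ba': from fail(2)=0 chase 'a': 0 ⇒ 13;  out=∅∪out(13)=∅
  fail(14) 'aa': from fail(13)=0 chase 'a': 0 ⇒ 13;  out=∅∪out(13)=∅
  fail(19) 'db': from fail(1)=0 chase 'b': 0 ⇒ 2;  out=∅∪out(2)=∅
  fail(4) 'bbb': from fail(3)=2 chase 'b': 2 ⇒ 3;  out=∅∪out(3)={5}
  fail(9) 'baa': from fail(8)=13 chase 'a': 13 ⇒ 14;  out=∅∪out(14)=∅
  fail(15) 'aab': from fail(14)=13 chase 'b': 13→0 ⇒ 2;  out=∅∪out(2)=∅
  fail(20) 'dbb': from fail(19)=2 chase 'b': 2 ⇒ 3;  out={4}∪out(3)={4,5}
  fail(5) 'bbbb': from fail(4)=3 chase 'b': 3 ⇒ 4;  out=∅∪out(4)={5}
  fail(10) 'baad': from fail(9)=14 chase 'd': 14→13→0 ⇒ 1;  out=∅∪out(1)={0}
  fail(16) 'aabb': from fail(15)=2 chase 'b': 2 ⇒ 3;  out=∅∪out(3)={5}
  fail(6) 'bbbbc': from fail(5)=4 chase 'c': 4→3→2→0 ⇒ 0;  out=∅∪out(0)=∅
  fail(11) 'baada': from fail(10)=1 chase 'a': 1→0 ⇒ 13;  out=∅∪out(13)=∅
  fail(17) 'aabba': from fail(16)=3 chase 'a': 3→2 ⇒ 8;  out=∅∪out(8)=∅
  fail(7) 'bbbbcd': from fail(6)=0 chase 'd': 0 ⇒ 1;  out={1}∪out(1)={0,1}
  fail(12) 'baadaa': from fail(11)=13 chase 'a': 13 ⇒ 14;  out={2}∪out(14)={2}
  fail(18) 'aabbac': from fail(17)=8 chase 'c': 8→13→0 ⇒ 0;  out={3}∪out(0)={3}

Run:
i=0 'c': node 0→0
i=1 'd': node 0→1  ** P0@[1:1]
i=2 'd': node 1→1 (fail-walked)  ** P0@[2:2]
i=3 'b': node 1→19
i=4 'b': node 19→20  ** P4@[2:4],P5@[3:4]
i=5 'd': node 20→1 (fail-walked)  ** P0@[5:5]
i=6 'b': node 1→19
i=7 'a': node 19→8 (fail-walked)
i=8 'b': node 8→2 (fail-walked)
i=9 'a': node 2→8
i=10 'a': node 8→9
i=11 'b': node 9→15 (fail-walked)
i=12 'b': node 15→16  ** P5@[11:12]
i=13 'a': node 16→17
i=14 'c': node 17→18  ** P3@[9:14]
i=15 'd': node 18→1 (fail-walked)  ** P0@[15:15]
i=16 'c': node 1→0 (fail-walked)
i=17 'b': node 0→2
i=18 'a': node 2→8
i=19 'a': node 8→9
i=20 'd': node 9→10  ** P0@[20:20]
i=21 'a': node 10→11
i=22 'a': node 11→12  ** P2@[17:22]
i=23 'b': node 12→15 (fail-walked)
i=24 'd': node 15→1 (fail-walked)  ** P0@[24:24]
i=25 'd': node 1→1 (fail-walked)  ** P0@[25:25]
i=26 'b': node 1→19
i=27 'b': node 19→20  ** P4@[25:27],P5@[26:27]
i=28 'a': node 20→8 (fail-walked)
i=29 'a': node 8→9
i=30 'b': node 9→15 (fail-walked)
i=31 'b': node 15→16  ** P5@[30:31]

Matches: [[1,0],[2,0],[4,4],[4,5],[5,0],[12,5],[14,3],[15,0],[20,0],[22,2],[24,0],[25,0],[27,4],[27,5],[31,5]]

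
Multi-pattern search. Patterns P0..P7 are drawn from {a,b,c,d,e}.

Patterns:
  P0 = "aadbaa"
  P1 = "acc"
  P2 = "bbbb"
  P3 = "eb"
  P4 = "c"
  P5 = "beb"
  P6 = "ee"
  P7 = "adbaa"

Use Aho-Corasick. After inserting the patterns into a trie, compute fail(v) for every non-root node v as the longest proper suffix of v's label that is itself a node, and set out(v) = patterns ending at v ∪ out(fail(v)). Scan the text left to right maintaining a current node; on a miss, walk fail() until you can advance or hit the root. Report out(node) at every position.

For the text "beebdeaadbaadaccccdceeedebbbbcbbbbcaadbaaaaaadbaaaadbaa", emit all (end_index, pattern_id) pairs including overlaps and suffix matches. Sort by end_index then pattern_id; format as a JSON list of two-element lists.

Construct AC machine:
Trie nodes:
  n0 'ε': a→1 b→9 c→15 e→13
  n1 'a': a→2 c→7 d→19
  n2 'aa': d→3
  n3 'aad': b→4
  n4 'aadb': a→5
  n5 'aadba': a→6
  n6 'aadbaa': ·  ←P0
  n7 'ac': c→8
  n8 'acc': ·  ←P1
  n9 'b': b→10 e→16
  n10 'bb': b→11
  n11 'bbb': b→12
  n12 'bbbb': ·  ←P2
  n13 'e': b→14 e→18
  n14 'eb': ·  ←P3
  n15 'c': ·  ←P4
  n16 'be': b→17
  n17 'beb': ·  ←P5
  n18 'ee': ·  ←P6
  n19 'ad': b→20
  n20 'adb': a→21
  n21 'adba': a→22
  n22 'adbaa': ·  ←P7

BFS fail/out derivation:
  fail(1) 'a': from fail(0)=0 chase 'a': 0 ⇒ 0;  out=∅∪out(0)=∅
  fail(9) 'b': from fail(0)=0 chase 'b': 0 ⇒ 0;  out=∅∪out(0)=∅
  fail(13) 'e': from fail(0)=0 chase 'e': 0 ⇒ 0;  out=∅∪out(0)=∅
  fail(15) 'c': from fail(0)=0 chase 'c': 0 ⇒ 0;  out={4}∪out(0)={4}
  fail(2) 'aa': from fail(1)=0 chase 'a': 0 ⇒ 1;  out=∅∪out(1)=∅
  fail(7) 'ac': from fail(1)=0 chase 'c': 0 ⇒ 15;  out=∅∪out(15)={4}
  fail(10) 'bb': from fail(9)=0 chase 'b': 0 ⇒ 9;  out=∅∪out(9)=∅
  fail(14) 'eb': from fail(13)=0 chase 'b': 0 ⇒ 9;  out={3}∪out(9)={3}
  fail(16) 'be': from fail(9)=0 chase 'e': 0 ⇒ 13;  out=∅∪out(13)=∅
  fail(18) 'ee': from fail(13)=0 chase 'e': 0 ⇒ 13;  out={6}∪out(13)={6}
  fail(19) 'ad': from fail(1)=0 chase 'd': 0 ⇒ 0;  out=∅∪out(0)=∅
  fail(3) 'aad': from fail(2)=1 chase 'd': 1 ⇒ 19;  out=∅∪out(19)=∅
  fail(8) 'acc': from fail(7)=15 chase 'c': 15→0 ⇒ 15;  out={1}∪out(15)={1,4}
  fail(11) 'bbb': from fail(10)=9 chase 'b': 9 ⇒ 10;  out=∅∪out(10)=∅
  fail(17) 'beb': from fail(16)=13 chase 'b': 13 ⇒ 14;  out={5}∪out(14)={3,5}
  fail(20) 'adb': from fail(19)=0 chase 'b': 0 ⇒ 9;  out=∅∪out(9)=∅
  fail(4) 'aadb': from fail(3)=19 chase 'b': 19 ⇒ 20;  out=∅∪out(20)=∅
  fail(12) 'bbbb': from fail(11)=10 chase 'b': 10 ⇒ 11;  out={2}∪out(11)={2}
  fail(21) 'adba': from fail(20)=9 chase 'a': 9→0 ⇒ 1;  out=∅∪out(1)=∅
  fail(5) 'aadba': from fail(4)=20 chase 'a': 20 ⇒ 21;  out=∅∪out(21)=∅
  fail(22) 'adbaa': from fail(21)=1 chase 'a': 1 ⇒ 2;  out={7}∪out(2)={7}
  fail(6) 'aadbaa': from fail(5)=21 chase 'a': 21 ⇒ 22;  out={0}∪out(22)={0,7}

Run:
pos 0 'b': at 9
pos 1 'e': at 16
pos 2 'e': at 18 ·f  emit P6@[1:2]
pos 3 'b': at 14 ·f  emit P3@[2:3]
pos 4 'd': at 0 ·f
pos 5 'e': at 13
pos 6 'a': at 1 ·f
pos 7 'a': at 2
pos 8 'd': at 3
pos 9 'b': at 4
pos 10 'a': at 5
pos 11 'a': at 6  emit P0@[6:11],P7@[7:11]
pos 12 'd': at 3 ·f
pos 13 'a': at 1 ·f
pos 14 'c': at 7  emit P4@[14:14]
pos 15 'c': at 8  emit P1@[13:15],P4@[15:15]
pos 16 'c': at 15 ·f  emit P4@[16:16]
pos 17 'c': at 15 ·f  emit P4@[17:17]
pos 18 'd': at 0 ·f
pos 19 'c': at 15  emit P4@[19:19]
pos 20 'e': at 13 ·f
pos 21 'e': at 18  emit P6@[20:21]
pos 22 'e': at 18 ·f  emit P6@[21:22]
pos 23 'd': at 0 ·f
pos 24 'e': at 13
pos 25 'b': at 14  emit P3@[24:25]
pos 26 'b': at 10 ·f
pos 27 'b': at 11
pos 28 'b': at 12  emit P2@[25:28]
pos 29 'c': at 15 ·f  emit P4@[29:29]
pos 30 'b': at 9 ·f
pos 31 'b': at 10
pos 32 'b': at 11
pos 33 'b': at 12  emit P2@[30:33]
pos 34 'c': at 15 ·f  emit P4@[34:34]
pos 35 'a': at 1 ·f
pos 36 'a': at 2
pos 37 'd': at 3
pos 38 'b': at 4
pos 39 'a': at 5
pos 40 'a': at 6  emit P0@[35:40],P7@[36:40]
pos 41 'a': at 2 ·f
pos 42 'a': at 2 ·f
pos 43 'a': at 2 ·f
pos 44 'a': at 2 ·f
pos 45 'd': at 3
pos 46 'b': at 4
pos 47 'a': at 5
pos 48 'a': at 6  emit P0@[43:48],P7@[44:48]
pos 49 'a': at 2 ·f
pos 50 'a': at 2 ·f
pos 51 'd': at 3
pos 52 'b': at 4
pos 53 'a': at 5
pos 54 'a': at 6  emit P0@[49:54],P7@[50:54]

All matches (sorted): [[2,6],[3,3],[11,0],[11,7],[14,4],[15,1],[15,4],[16,4],[17,4],[19,4],[21,6],[22,6],[25,3],[28,2],[29,4],[33,2],[34,4],[40,0],[40,7],[48,0],[48,7],[54,0],[54,7]]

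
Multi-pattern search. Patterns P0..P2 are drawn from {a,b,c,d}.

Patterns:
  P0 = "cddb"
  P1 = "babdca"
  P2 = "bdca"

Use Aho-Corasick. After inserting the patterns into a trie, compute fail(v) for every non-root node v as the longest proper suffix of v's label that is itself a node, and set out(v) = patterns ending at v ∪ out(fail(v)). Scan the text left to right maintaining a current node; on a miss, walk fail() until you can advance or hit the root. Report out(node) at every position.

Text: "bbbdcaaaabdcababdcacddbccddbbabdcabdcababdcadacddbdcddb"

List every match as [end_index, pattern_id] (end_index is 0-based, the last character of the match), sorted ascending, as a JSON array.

Construct AC machine:
Trie (insert patterns):
  0='ε' goto b→5 c→1
  1='c' goto d→2
  2='cd' goto d→3
  3='cdd' goto b→4
  4='cddb' goto ·  [P0 ends]
  5='b' goto a→6 d→11
  6='ba' goto b→7
  7='bab' goto d→8
  8='babd' goto c→9
  9='babdc' goto a→10
  10='babdca' goto ·  [P1 ends]
  11='bd' goto c→12
  12='bdc' goto a→13
  13='bdca' goto ·  [P2 ends]

Failure links (BFS by depth):
  n1('c'): parent n0 fail=0; on 'c' 0 → fail=0;  out ∅∪∅=∅
  n5('b'): parent n0 fail=0; on 'b' 0 → fail=0;  out ∅∪∅=∅
  n2('cd'): parent n1 fail=0; on 'd' 0 → fail=0;  out ∅∪∅=∅
  n6('ba'): parent n5 fail=0; on 'a' 0 → fail=0;  out ∅∪∅=∅
  n11('bd'): parent n5 fail=0; on 'd' 0 → fail=0;  out ∅∪∅=∅
  n3('cdd'): parent n2 fail=0; on 'd' 0 → fail=0;  out ∅∪∅=∅
  n7('bab'): parent n6 fail=0; on 'b' 0 → fail=5;  out ∅∪∅=∅
  n12('bdc'): parent n11 fail=0; on 'c' 0 → fail=1;  out ∅∪∅=∅
  n4('cddb'): parent n3 fail=0; on 'b' 0 → fail=5;  out {0}∪∅={0}
  n8('babd'): parent n7 fail=5; on 'd' 5 → fail=11;  out ∅∪∅=∅
  n13('bdca'): parent n12 fail=1; on 'a' 1→0 → fail=0;  out {2}∪∅={2}
  n9('babdc'): parent n8 fail=11; on 'c' 11 → fail=12;  out ∅∪∅=∅
  n10('babdca'): parent n9 fail=12; on 'a' 12 → fail=13;  out {1}∪{2}={1,2}

Text stream:
pos 0 'b': at 5
pos 1 'b': at 5 ·f
pos 2 'b': at 5 ·f
pos 3 'd': at 11
pos 4 'c': at 12
pos 5 'a': at 13  ** P2@[2:5]
pos 6 'a': at 0 ·f
pos 7 'a': at 0
pos 8 'a': at 0
pos 9 'b': at 5
pos 10 'd': at 11
pos 11 'c': at 12
pos 12 'a': at 13  ** P2@[9:12]
pos 13 'b': at 5 ·f
pos 14 'a': at 6
pos 15 'b': at 7
pos 16 'd': at 8
pos 17 'c': at 9
pos 18 'a': at 10  ** P1@[13:18],P2@[15:18]
pos 19 'c': at 1 ·f
pos 20 'd': at 2
pos 21 'd': at 3
pos 22 'b': at 4  ** P0@[19:22]
pos 23 'c': at 1 ·f
pos 24 'c': at 1 ·f
pos 25 'd': at 2
pos 26 'd': at 3
pos 27 'b': at 4  ** P0@[24:27]
pos 28 'b': at 5 ·f
pos 29 'a': at 6
pos 30 'b': at 7
pos 31 'd': at 8
pos 32 'c': at 9
pos 33 'a': at 10  ** P1@[28:33],P2@[30:33]
pos 34 'b': at 5 ·f
pos 35 'd': at 11
pos 36 'c': at 12
pos 37 'a': at 13  ** P2@[34:37]
pos 38 'b': at 5 ·f
pos 39 'a': at 6
pos 40 'b': at 7
pos 41 'd': at 8
pos 42 'c': at 9
pos 43 'a': at 10  ** P1@[38:43],P2@[40:43]
pos 44 'd': at 0 ·f
pos 45 'a': at 0
pos 46 'c': at 1
pos 47 'd': at 2
pos 48 'd': at 3
pos 49 'b': at 4  ** P0@[46:49]
pos 50 'd': at 11 ·f
pos 51 'c': at 12
pos 52 'd': at 2 ·f
pos 53 'd': at 3
pos 54 'b': at 4  ** P0@[51:54]

All matches (sorted): [[5,2],[12,2],[18,1],[18,2],[22,0],[27,0],[33,1],[33,2],[37,2],[43,1],[43,2],[49,0],[54,0]]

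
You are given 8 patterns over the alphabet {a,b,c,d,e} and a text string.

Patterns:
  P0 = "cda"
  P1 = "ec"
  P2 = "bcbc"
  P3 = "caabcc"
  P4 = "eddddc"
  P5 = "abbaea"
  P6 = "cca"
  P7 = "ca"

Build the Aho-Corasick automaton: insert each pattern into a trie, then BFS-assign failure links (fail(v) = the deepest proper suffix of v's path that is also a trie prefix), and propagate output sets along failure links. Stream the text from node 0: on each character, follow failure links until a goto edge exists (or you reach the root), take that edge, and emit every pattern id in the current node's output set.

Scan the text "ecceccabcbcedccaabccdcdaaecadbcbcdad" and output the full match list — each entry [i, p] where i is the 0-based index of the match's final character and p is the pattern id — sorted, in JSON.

Build:
Trie (insert patterns):
  n0 'ε': a→20 b→6 c→1 e→4
  n1 'c': a→10 c→26 d→2
  n2 'cd': a→3
  n3 'cda': ·  [P0 ends]
  n4 'e': c→5 d→15
  n5 'ec': ·  [P1 ends]
  n6 'b': c→7
  n7 'bc': b→8
  n8 'bcb': c→9
  n9 'bcbc': ·  [P2 ends]
  n10 'ca': a→11  [P7 ends]
  n11 'caa': b→12
  n12 'caab': c→13
  n13 'caabc': c→14
  n14 'caabcc': ·  [P3 ends]
  n15 'ed': d→16
  n16 'edd': d→17
  n17 'eddd': d→18
  n18 'edddd': c→19
  n19 'eddddc': ·  [P4 ends]
  n20 'a': b→21
  n21 'ab': b→22
  n22 'abb': a→23
  n23 'abba': e→24
  n24 'abbae': a→25
  n25 'abbaea': ·  [P5 ends]
  n26 'cc': a→27
  n27 'cca': ·  [P6 ends]

BFS fail/out derivation:
  fail(1) 'c': from fail(0)=0 chase 'c': 0 ⇒ 0;  out=∅∪out(0)=∅
  fail(4) 'e': from fail(0)=0 chase 'e': 0 ⇒ 0;  out=∅∪out(0)=∅
  fail(6) 'b': from fail(0)=0 chase 'b': 0 ⇒ 0;  out=∅∪out(0)=∅
  fail(20) 'a': from fail(0)=0 chase 'a': 0 ⇒ 0;  out=∅∪out(0)=∅
  fail(2) 'cd': from fail(1)=0 chase 'd': 0 ⇒ 0;  out=∅∪out(0)=∅
  fail(5) 'ec': from fail(4)=0 chase 'c': 0 ⇒ 1;  out={1}∪out(1)={1}
  fail(7) 'bc': from fail(6)=0 chase 'c': 0 ⇒ 1;  out=∅∪out(1)=∅
  fail(10) 'ca': from fail(1)=0 chase 'a': 0 ⇒ 20;  out={7}∪out(20)={7}
  fail(15) 'ed': from fail(4)=0 chase 'd': 0 ⇒ 0;  out=∅∪out(0)=∅
  fail(21) 'ab': from fail(20)=0 chase 'b': 0 ⇒ 6;  out=∅∪out(6)=∅
  fail(26) 'cc': from fail(1)=0 chase 'c': 0 ⇒ 1;  out=∅∪out(1)=∅
  fail(3) 'cda': from fail(2)=0 chase 'a': 0 ⇒ 20;  out={0}∪out(20)={0}
  fail(8) 'bcb': from fail(7)=1 chase 'b': 1→0 ⇒ 6;  out=∅∪out(6)=∅
  fail(11) 'caa': from fail(10)=20 chase 'a': 20→0 ⇒ 20;  out=∅∪out(20)=∅
  fail(16) 'edd': from fail(15)=0 chase 'd': 0 ⇒ 0;  out=∅∪out(0)=∅
  fail(22) 'abb': from fail(21)=6 chase 'b': 6→0 ⇒ 6;  out=∅∪out(6)=∅
  fail(27) 'cca': from fail(26)=1 chase 'a': 1 ⇒ 10;  out={6}∪out(10)={6,7}
  fail(9) 'bcbc': from fail(8)=6 chase 'c': 6 ⇒ 7;  out={2}∪out(7)={2}
  fail(12) 'caab': from fail(11)=20 chase 'b': 20 ⇒ 21;  out=∅∪out(21)=∅
  fail(17) 'eddd': from fail(16)=0 chase 'd': 0 ⇒ 0;  out=∅∪out(0)=∅
  fail(23) 'abba': from fail(22)=6 chase 'a': 6→0 ⇒ 20;  out=∅∪out(20)=∅
  fail(13) 'caabc': from fail(12)=21 chase 'c': 21→6 ⇒ 7;  out=∅∪out(7)=∅
  fail(18) 'edddd': from fail(17)=0 chase 'd': 0 ⇒ 0;  out=∅∪out(0)=∅
  fail(24) 'abbae': from fail(23)=20 chase 'e': 20→0 ⇒ 4;  out=∅∪out(4)=∅
  fail(14) 'caabcc': from fail(13)=7 chase 'c': 7→1 ⇒ 26;  out={3}∪out(26)={3}
  fail(19) 'eddddc': from fail(18)=0 chase 'c': 0 ⇒ 1;  out={4}∪out(1)={4}
  fail(25) 'abbaea': from fail(24)=4 chase 'a': 4→0 ⇒ 20;  out={5}∪out(20)={5}

Run:
pos 0 'e': at 4
pos 1 'c': at 5  ** P1@[0:1]
pos 2 'c': at 26 (via fail)
pos 3 'e': at 4 (via fail)
pos 4 'c': at 5  ** P1@[3:4]
pos 5 'c': at 26 (via fail)
pos 6 'a': at 27  ** P6@[4:6],P7@[5:6]
pos 7 'b': at 21 (via fail)
pos 8 'c': at 7 (via fail)
pos 9 'b': at 8
pos 10 'c': at 9  ** P2@[7:10]
pos 11 'e': at 4 (via fail)
pos 12 'd': at 15
pos 13 'c': at 1 (via fail)
pos 14 'c': at 26
pos 15 'a': at 27  ** P6@[13:15],P7@[14:15]
pos 16 'a': at 11 (via fail)
pos 17 'b': at 12
pos 18 'c': at 13
pos 19 'c': at 14  ** P3@[14:19]
pos 20 'd': at 2 (via fail)
pos 21 'c': at 1 (via fail)
pos 22 'd': at 2
pos 23 'a': at 3  ** P0@[21:23]
pos 24 'a': at 20 (via fail)
pos 25 'e': at 4 (via fail)
pos 26 'c': at 5  ** P1@[25:26]
pos 27 'a': at 10 (via fail)  ** P7@[26:27]
pos 28 'd': at 0 (via fail)
pos 29 'b': at 6
pos 30 'c': at 7
pos 31 'b': at 8
pos 32 'c': at 9  ** P2@[29:32]
pos 33 'd': at 2 (via fail)
pos 34 'a': at 3  ** P0@[32:34]
pos 35 'd': at 0 (via fail)

Matches: [[1,1],[4,1],[6,6],[6,7],[10,2],[15,6],[15,7],[19,3],[23,0],[26,1],[27,7],[32,2],[34,0]]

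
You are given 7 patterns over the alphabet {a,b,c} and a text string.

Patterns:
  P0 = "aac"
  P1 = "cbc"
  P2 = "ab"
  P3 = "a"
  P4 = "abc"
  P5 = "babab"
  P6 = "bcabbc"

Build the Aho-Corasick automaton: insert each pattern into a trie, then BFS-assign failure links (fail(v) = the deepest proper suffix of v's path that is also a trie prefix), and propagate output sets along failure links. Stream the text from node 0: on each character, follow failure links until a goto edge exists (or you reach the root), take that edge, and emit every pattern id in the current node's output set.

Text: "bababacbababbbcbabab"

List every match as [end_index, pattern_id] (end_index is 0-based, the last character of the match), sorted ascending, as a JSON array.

Build automaton:
Trie nodes:
  n0 'ε': a→1 b→9 c→4
  n1 'a': a→2 b→7  ←P3
  n2 'aa': c→3
  n3 'aac': ·  ←P0
  n4 'c': b→5
  n5 'cb': c→6
  n6 'cbc': ·  ←P1
  n7 'ab': c→8  ←P2
  n8 'abc': ·  ←P4
  n9 'b': a→10 c→14
  n10 'ba': b→11
  n11 'bab': a→12
  n12 'baba': b→13
  n13 'babab': ·  ←P5
  n14 'bc': a→15
  n15 'bca': b→16
  n16 'bcab': b→17
  n17 'bcabb': c→18
  n18 'bcabbc': ·  ←P6

Failure links (BFS by depth):
  n1('a'): parent n0 fail=0; on 'a' 0 → fail=0;  out {3}∪∅={3}
  n4('c'): parent n0 fail=0; on 'c' 0 → fail=0;  out ∅∪∅=∅
  n9('b'): parent n0 fail=0; on 'b' 0 → fail=0;  out ∅∪∅=∅
  n2('aa'): parent n1 fail=0; on 'a' 0 → fail=1;  out ∅∪{3}={3}
  n5('cb'): parent n4 fail=0; on 'b' 0 → fail=9;  out ∅∪∅=∅
  n7('ab'): parent n1 fail=0; on 'b' 0 → fail=9;  out {2}∪∅={2}
  n10('ba'): parent n9 fail=0; on 'a' 0 → fail=1;  out ∅∪{3}={3}
  n14('bc'): parent n9 fail=0; on 'c' 0 → fail=4;  out ∅∪∅=∅
  n3('aac'): parent n2 fail=1; on 'c' 1→0 → fail=4;  out {0}∪∅={0}
  n6('cbc'): parent n5 fail=9; on 'c' 9 → fail=14;  out {1}∪∅={1}
  n8('abc'): parent n7 fail=9; on 'c' 9 → fail=14;  out {4}∪∅={4}
  n11('bab'): parent n10 fail=1; on 'b' 1 → fail=7;  out ∅∪{2}={2}
  n15('bca'): parent n14 fail=4; on 'a' 4→0 → fail=1;  out ∅∪{3}={3}
  n12('baba'): parent n11 fail=7; on 'a' 7→9 → fail=10;  out ∅∪{3}={3}
  n16('bcab'): parent n15 fail=1; on 'b' 1 → fail=7;  out ∅∪{2}={2}
  n13('babab'): parent n12 fail=10; on 'b' 10 → fail=11;  out {5}∪{2}={2,5}
  n17('bcabb'): parent n16 fail=7; on 'b' 7→9→0 → fail=9;  out ∅∪∅=∅
  n18('bcabbc'): parent n17 fail=9; on 'c' 9 → fail=14;  out {6}∪∅={6}

Run:
i=0 'b': node 0→9
i=1 'a': node 9→10  ** P3@[1:1]
i=2 'b': node 10→11  ** P2@[1:2]
i=3 'a': node 11→12  ** P3@[3:3]
i=4 'b': node 12→13  ** P2@[3:4],P5@[0:4]
i=5 'a': node 13→12 ·f  ** P3@[5:5]
i=6 'c': node 12→4 ·f
i=7 'b': node 4→5
i=8 'a': node 5→10 ·f  ** P3@[8:8]
i=9 'b': node 10→11  ** P2@[8:9]
i=10 'a': node 11→12  ** P3@[10:10]
i=11 'b': node 12→13  ** P2@[10:11],P5@[7:11]
i=12 'b': node 13→9 ·f
i=13 'b': node 9→9 ·f
i=14 'c': node 9→14
i=15 'b': node 14→5 ·f
i=16 'a': node 5→10 ·f  ** P3@[16:16]
i=17 'b': node 10→11  ** P2@[16:17]
i=18 'a': node 11→12  ** P3@[18:18]
i=19 'b': node 12→13  ** P2@[18:19],P5@[15:19]

Matches: [[1,3],[2,2],[3,3],[4,2],[4,5],[5,3],[8,3],[9,2],[10,3],[11,2],[11,5],[16,3],[17,2],[18,3],[19,2],[19,5]]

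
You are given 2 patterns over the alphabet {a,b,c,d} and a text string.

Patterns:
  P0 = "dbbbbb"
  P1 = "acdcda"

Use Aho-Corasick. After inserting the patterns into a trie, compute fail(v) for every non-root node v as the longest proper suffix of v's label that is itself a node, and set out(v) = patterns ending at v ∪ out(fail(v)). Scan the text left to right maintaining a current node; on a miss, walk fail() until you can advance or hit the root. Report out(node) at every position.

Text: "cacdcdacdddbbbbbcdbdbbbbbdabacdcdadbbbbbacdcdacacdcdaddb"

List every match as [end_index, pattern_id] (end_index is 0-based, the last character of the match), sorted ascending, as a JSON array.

Build automaton:
Trie nodes:
  n0 'ε': a→7 d→1
  n1 'd': b→2
  n2 'db': b→3
  n3 'dbb': b→4
  n4 'dbbb': b→5
  n5 'dbbbb': b→6
  n6 'dbbbbb': ·  ←P0
  n7 'a': c→8
  n8 'ac': d→9
  n9 'acd': c→10
  n10 'acdc': d→11
  n11 'acdcd': a→12
  n12 'acdcda': ·  ←P1

BFS fail/out derivation:
  fail(1) 'd': from fail(0)=0 chase 'd': 0 ⇒ 0;  out=∅∪out(0)=∅
  fail(7) 'a': from fail(0)=0 chase 'a': 0 ⇒ 0;  out=∅∪out(0)=∅
  fail(2) 'db': from fail(1)=0 chase 'b': 0 ⇒ 0;  out=∅∪out(0)=∅
  fail(8) 'ac': from fail(7)=0 chase 'c': 0 ⇒ 0;  out=∅∪out(0)=∅
  fail(3) 'dbb': from fail(2)=0 chase 'b': 0 ⇒ 0;  out=∅∪out(0)=∅
  fail(9) 'acd': from fail(8)=0 chase 'd': 0 ⇒ 1;  out=∅∪out(1)=∅
  fail(4) 'dbbb': from fail(3)=0 chase 'b': 0 ⇒ 0;  out=∅∪out(0)=∅
  fail(10) 'acdc': from fail(9)=1 chase 'c': 1→0 ⇒ 0;  out=∅∪out(0)=∅
  fail(5) 'dbbbb': from fail(4)=0 chase 'b': 0 ⇒ 0;  out=∅∪out(0)=∅
  fail(11) 'acdcd': from fail(10)=0 chase 'd': 0 ⇒ 1;  out=∅∪out(1)=∅
  fail(6) 'dbbbbb': from fail(5)=0 chase 'b': 0 ⇒ 0;  out={0}∪out(0)={0}
  fail(12) 'acdcda': from fail(11)=1 chase 'a': 1→0 ⇒ 7;  out={1}∪out(7)={1}

Scan:
i=0 'c': node 0→0
i=1 'a': node 0→7
i=2 'c': node 7→8
i=3 'd': node 8→9
i=4 'c': node 9→10
i=5 'd': node 10→11
i=6 'a': node 11→12  ** P1@[1:6]
i=7 'c': node 12→8 (via fail)
i=8 'd': node 8→9
i=9 'd': node 9→1 (via fail)
i=10 'd': node 1→1 (via fail)
i=11 'b': node 1→2
i=12 'b': node 2→3
i=13 'b': node 3→4
i=14 'b': node 4→5
i=15 'b': node 5→6  ** P0@[10:15]
i=16 'c': node 6→0 (via fail)
i=17 'd': node 0→1
i=18 'b': node 1→2
i=19 'd': node 2→1 (via fail)
i=20 'b': node 1→2
i=21 'b': node 2→3
i=22 'b': node 3→4
i=23 'b': node 4→5
i=24 'b': node 5→6  ** P0@[19:24]
i=25 'd': node 6→1 (via fail)
i=26 'a': node 1→7 (via fail)
i=27 'b': node 7→0 (via fail)
i=28 'a': node 0→7
i=29 'c': node 7→8
i=30 'd': node 8→9
i=31 'c': node 9→10
i=32 'd': node 10→11
i=33 'a': node 11→12  ** P1@[28:33]
i=34 'd': node 12→1 (via fail)
i=35 'b': node 1→2
i=36 'b': node 2→3
i=37 'b': node 3→4
i=38 'b': node 4→5
i=39 'b': node 5→6  ** P0@[34:39]
i=40 'a': node 6→7 (via fail)
i=41 'c': node 7→8
i=42 'd': node 8→9
i=43 'c': node 9→10
i=44 'd': node 10→11
i=45 'a': node 11→12  ** P1@[40:45]
i=46 'c': node 12→8 (via fail)
i=47 'a': node 8→7 (via fail)
i=48 'c': node 7→8
i=49 'd': node 8→9
i=50 'c': node 9→10
i=51 'd': node 10→11
i=52 'a': node 11→12  ** P1@[47:52]
i=53 'd': node 12→1 (via fail)
i=54 'd': node 1→1 (via fail)
i=55 'b': node 1→2

Result: [[6,1],[15,0],[24,0],[33,1],[39,0],[45,1],[52,1]]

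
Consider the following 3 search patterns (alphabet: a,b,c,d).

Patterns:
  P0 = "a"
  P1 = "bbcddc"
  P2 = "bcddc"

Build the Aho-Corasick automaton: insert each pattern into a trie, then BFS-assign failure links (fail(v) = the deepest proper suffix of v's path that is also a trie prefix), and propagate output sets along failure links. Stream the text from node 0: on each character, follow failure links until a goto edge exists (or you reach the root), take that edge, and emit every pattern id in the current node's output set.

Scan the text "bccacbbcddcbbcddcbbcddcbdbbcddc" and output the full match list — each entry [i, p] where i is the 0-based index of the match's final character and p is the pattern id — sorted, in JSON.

Build:
Trie nodes:
  n0 'ε': a→1 b→2
  n1 'a': ·  ←P0
  n2 'b': b→3 c→8
  n3 'bb': c→4
  n4 'bbc': d→5
  n5 'bbcd': d→6
  n6 'bbcdd': c→7
  n7 'bbcddc': ·  ←P1
  n8 'bc': d→9
  n9 'bcd': d→10
  n10 'bcdd': c→11
  n11 'bcddc': ·  ←P2

Failure links (BFS by depth):
  fail(1) 'a': from fail(0)=0 chase 'a': 0 ⇒ 0;  out={0}∪out(0)={0}
  fail(2) 'b': from fail(0)=0 chase 'b': 0 ⇒ 0;  out=∅∪out(0)=∅
  fail(3) 'bb': from fail(2)=0 chase 'b': 0 ⇒ 2;  out=∅∪out(2)=∅
  fail(8) 'bc': from fail(2)=0 chase 'c': 0 ⇒ 0;  out=∅∪out(0)=∅
  fail(4) 'bbc': from fail(3)=2 chase 'c': 2 ⇒ 8;  out=∅∪out(8)=∅
  fail(9) 'bcd': from fail(8)=0 chase 'd': 0 ⇒ 0;  out=∅∪out(0)=∅
  fail(5) 'bbcd': from fail(4)=8 chase 'd': 8 ⇒ 9;  out=∅∪out(9)=∅
  fail(10) 'bcdd': from fail(9)=0 chase 'd': 0 ⇒ 0;  out=∅∪out(0)=∅
  fail(6) 'bbcdd': from fail(5)=9 chase 'd': 9 ⇒ 10;  out=∅∪out(10)=∅
  fail(11) 'bcddc': from fail(10)=0 chase 'c': 0 ⇒ 0;  out={2}∪out(0)={2}
  fail(7) 'bbcddc': from fail(6)=10 chase 'c': 10 ⇒ 11;  out={1}∪out(11)={1,2}

Text stream:
i=0 'b': node 0→2
i=1 'c': node 2→8
i=2 'c': node 8→0 ·f
i=3 'a': node 0→1  emit P0@[3:3]
i=4 'c': node 1→0 ·f
i=5 'b': node 0→2
i=6 'b': node 2→3
i=7 'c': node 3→4
i=8 'd': node 4→5
i=9 'd': node 5→6
i=10 'c': node 6→7  emit P1@[5:10],P2@[6:10]
i=11 'b': node 7→2 ·f
i=12 'b': node 2→3
i=13 'c': node 3→4
i=14 'd': node 4→5
i=15 'd': node 5→6
i=16 'c': node 6→7  emit P1@[11:16],P2@[12:16]
i=17 'b': node 7→2 ·f
i=18 'b': node 2→3
i=19 'c': node 3→4
i=20 'd': node 4→5
i=21 'd': node 5→6
i=22 'c': node 6→7  emit P1@[17:22],P2@[18:22]
i=23 'b': node 7→2 ·f
i=24 'd': node 2→0 ·f
i=25 'b': node 0→2
i=26 'b': node 2→3
i=27 'c': node 3→4
i=28 'd': node 4→5
i=29 'd': node 5→6
i=30 'c': node 6→7  emit P1@[25:30],P2@[26:30]

All matches (sorted): [[3,0],[10,1],[10,2],[16,1],[16,2],[22,1],[22,2],[30,1],[30,2]]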